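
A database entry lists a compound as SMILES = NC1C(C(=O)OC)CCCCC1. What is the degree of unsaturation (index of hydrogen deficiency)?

Degree of unsaturation = (number of rings) + (number of π bonds).
Ring closures in the SMILES: 1.
π bonds: 1 double bond (each 1 DoU) → 1 DoU from unsaturation.
Total DoU = 1 + 1 = 2.

2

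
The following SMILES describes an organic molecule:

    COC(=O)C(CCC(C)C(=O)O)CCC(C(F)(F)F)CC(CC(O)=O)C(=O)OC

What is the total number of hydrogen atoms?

27

Walk through each heavy atom and fill implicit hydrogens from standard valence (C 4, N 3, O 2, S 2, halogen 1):
  atom 1: C, bond orders sum to 1 (valence 4) → 3 H
  atom 2: O, bond orders sum to 2 (valence 2) → 0 H
  atom 3: C, bond orders sum to 4 (valence 4) → 0 H
  atom 4: O, bond orders sum to 2 (valence 2) → 0 H
  atom 5: C, bond orders sum to 3 (valence 4) → 1 H
  atom 6: C, bond orders sum to 2 (valence 4) → 2 H
  atom 7: C, bond orders sum to 2 (valence 4) → 2 H
  atom 8: C, bond orders sum to 3 (valence 4) → 1 H
  atom 9: C, bond orders sum to 1 (valence 4) → 3 H
  atom 10: C, bond orders sum to 4 (valence 4) → 0 H
  atom 11: O, bond orders sum to 2 (valence 2) → 0 H
  atom 12: O, bond orders sum to 1 (valence 2) → 1 H
  atom 13: C, bond orders sum to 2 (valence 4) → 2 H
  atom 14: C, bond orders sum to 2 (valence 4) → 2 H
  atom 15: C, bond orders sum to 3 (valence 4) → 1 H
  atom 16: C, bond orders sum to 4 (valence 4) → 0 H
  atom 17: F (halogen, monovalent) → 0 H
  atom 18: F (halogen, monovalent) → 0 H
  atom 19: F (halogen, monovalent) → 0 H
  atom 20: C, bond orders sum to 2 (valence 4) → 2 H
  atom 21: C, bond orders sum to 3 (valence 4) → 1 H
  atom 22: C, bond orders sum to 2 (valence 4) → 2 H
  atom 23: C, bond orders sum to 4 (valence 4) → 0 H
  atom 24: O, bond orders sum to 1 (valence 2) → 1 H
  atom 25: O, bond orders sum to 2 (valence 2) → 0 H
  atom 26: C, bond orders sum to 4 (valence 4) → 0 H
  atom 27: O, bond orders sum to 2 (valence 2) → 0 H
  atom 28: O, bond orders sum to 2 (valence 2) → 0 H
  atom 29: C, bond orders sum to 1 (valence 4) → 3 H
Total hydrogens: 27.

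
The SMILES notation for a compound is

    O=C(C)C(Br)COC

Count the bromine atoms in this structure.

Scan the SMILES for Br atoms (remember two-letter symbols like Cl and Br are single atoms).
Bromine count: 1.

1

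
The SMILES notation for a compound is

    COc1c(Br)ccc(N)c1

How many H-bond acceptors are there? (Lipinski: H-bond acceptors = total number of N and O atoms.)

N atoms: 1; O atoms: 1.
Lipinski HBA = 1 + 1 = 2.

2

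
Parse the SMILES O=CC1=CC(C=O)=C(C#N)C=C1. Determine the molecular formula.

Walk through each heavy atom and fill implicit hydrogens from standard valence (C 4, N 3, O 2, S 2, halogen 1):
  atom 1: O, bond orders sum to 2 (valence 2) → 0 H
  atom 2: C, bond orders sum to 3 (valence 4) → 1 H
  atom 3: C, bond orders sum to 4 (valence 4) → 0 H
  atom 4: C, bond orders sum to 3 (valence 4) → 1 H
  atom 5: C, bond orders sum to 4 (valence 4) → 0 H
  atom 6: C, bond orders sum to 3 (valence 4) → 1 H
  atom 7: O, bond orders sum to 2 (valence 2) → 0 H
  atom 8: C, bond orders sum to 4 (valence 4) → 0 H
  atom 9: C, bond orders sum to 4 (valence 4) → 0 H
  atom 10: N, bond orders sum to 3 (valence 3) → 0 H
  atom 11: C, bond orders sum to 3 (valence 4) → 1 H
  atom 12: C, bond orders sum to 3 (valence 4) → 1 H
Totals → C:9, H:5, N:1, O:2.
In Hill order: C9H5NO2.

C9H5NO2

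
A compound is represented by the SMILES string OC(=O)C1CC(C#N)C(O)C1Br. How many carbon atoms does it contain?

7

Count every carbon token in the SMILES (each C, including those in ring-closure positions and inside branches).
Carbon count: 7.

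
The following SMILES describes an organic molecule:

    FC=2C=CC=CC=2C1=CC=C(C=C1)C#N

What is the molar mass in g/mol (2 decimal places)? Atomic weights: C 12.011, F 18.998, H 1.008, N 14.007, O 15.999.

197.21 g/mol

First, the molecular formula is C13H8FN (counting implicit H from valence).
  C: 13 × 12.011 = 156.143
  F: 1 × 18.998 = 18.998
  H: 8 × 1.008 = 8.064
  N: 1 × 14.007 = 14.007
Sum: 13×12.011 + 1×18.998 + 8×1.008 + 1×14.007 = 197.212 → 197.21 g/mol.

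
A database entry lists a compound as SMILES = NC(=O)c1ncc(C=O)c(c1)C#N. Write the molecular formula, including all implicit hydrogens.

Walk through each heavy atom and fill implicit hydrogens from standard valence (C 4, N 3, O 2, S 2, halogen 1); for lowercase aromatic atoms, an aromatic c carries 1 H when it has two neighbours and 0 H with three, and aromatic n carries 0 H:
  atom 1: N, bond orders sum to 1 (valence 3) → 2 H
  atom 2: C, bond orders sum to 4 (valence 4) → 0 H
  atom 3: O, bond orders sum to 2 (valence 2) → 0 H
  atom 4: aromatic c, 3 neighbours → 0 H
  atom 5: aromatic n, 2 neighbours → 0 H
  atom 6: aromatic c, 2 neighbours → 1 H
  atom 7: aromatic c, 3 neighbours → 0 H
  atom 8: C, bond orders sum to 3 (valence 4) → 1 H
  atom 9: O, bond orders sum to 2 (valence 2) → 0 H
  atom 10: aromatic c, 3 neighbours → 0 H
  atom 11: aromatic c, 2 neighbours → 1 H
  atom 12: C, bond orders sum to 4 (valence 4) → 0 H
  atom 13: N, bond orders sum to 3 (valence 3) → 0 H
Totals → C:8, H:5, N:3, O:2.

C8H5N3O2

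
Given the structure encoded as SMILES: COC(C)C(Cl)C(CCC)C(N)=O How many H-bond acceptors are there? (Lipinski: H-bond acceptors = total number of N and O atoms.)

3

N atoms: 1; O atoms: 2.
Lipinski HBA = 1 + 2 = 3.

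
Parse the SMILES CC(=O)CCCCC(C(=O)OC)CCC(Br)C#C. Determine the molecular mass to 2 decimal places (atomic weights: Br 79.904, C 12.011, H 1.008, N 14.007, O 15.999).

317.22 g/mol

First, the molecular formula is C14H21BrO3 (counting implicit H from valence).
  Br: 1 × 79.904 = 79.904
  C: 14 × 12.011 = 168.154
  H: 21 × 1.008 = 21.168
  O: 3 × 15.999 = 47.997
Sum: 1×79.904 + 14×12.011 + 21×1.008 + 3×15.999 = 317.223 → 317.22 g/mol.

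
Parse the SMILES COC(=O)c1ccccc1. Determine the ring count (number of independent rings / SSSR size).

1

In SMILES, each pair of matching ring-closure digits denotes one ring-closing bond; the number of such bonds equals the number of independent rings.
Ring-closure bonds here: 1.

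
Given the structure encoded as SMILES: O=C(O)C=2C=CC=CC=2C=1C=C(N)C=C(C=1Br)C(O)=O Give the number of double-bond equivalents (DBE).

10

Degree of unsaturation = (number of rings) + (number of π bonds).
Ring closures in the SMILES: 2.
π bonds: 8 double bonds (each 1 DoU) → 8 DoU from unsaturation.
Total DoU = 2 + 8 = 10.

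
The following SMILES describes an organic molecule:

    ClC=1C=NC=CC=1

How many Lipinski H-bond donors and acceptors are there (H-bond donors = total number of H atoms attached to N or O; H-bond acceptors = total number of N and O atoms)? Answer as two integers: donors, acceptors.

Donors: find every N or O and count the H atoms it carries.
  atom 4 (N): bond orders sum to 3 → 0 H
Lipinski HBD = 0.
Acceptors: N atoms = 1, O atoms = 0 → HBA = 1.

0, 1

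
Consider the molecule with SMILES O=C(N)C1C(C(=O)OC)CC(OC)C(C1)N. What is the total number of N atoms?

Scan the SMILES for N atoms (remember two-letter symbols like Cl and Br are single atoms).
Nitrogen count: 2.

2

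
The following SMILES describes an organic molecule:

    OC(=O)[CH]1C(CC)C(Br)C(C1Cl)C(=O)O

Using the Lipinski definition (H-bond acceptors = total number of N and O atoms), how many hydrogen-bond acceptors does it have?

N atoms: 0; O atoms: 4.
Lipinski HBA = 0 + 4 = 4.

4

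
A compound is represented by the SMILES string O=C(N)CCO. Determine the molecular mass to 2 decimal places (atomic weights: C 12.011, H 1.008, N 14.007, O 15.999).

First, the molecular formula is C3H7NO2 (counting implicit H from valence).
  C: 3 × 12.011 = 36.033
  H: 7 × 1.008 = 7.056
  N: 1 × 14.007 = 14.007
  O: 2 × 15.999 = 31.998
Sum: 3×12.011 + 7×1.008 + 1×14.007 + 2×15.999 = 89.094 → 89.09 g/mol.

89.09 g/mol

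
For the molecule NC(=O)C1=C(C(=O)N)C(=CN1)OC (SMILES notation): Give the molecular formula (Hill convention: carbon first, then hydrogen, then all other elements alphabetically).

Walk through each heavy atom and fill implicit hydrogens from standard valence (C 4, N 3, O 2, S 2, halogen 1):
  atom 1: N, bond orders sum to 1 (valence 3) → 2 H
  atom 2: C, bond orders sum to 4 (valence 4) → 0 H
  atom 3: O, bond orders sum to 2 (valence 2) → 0 H
  atom 4: C, bond orders sum to 4 (valence 4) → 0 H
  atom 5: C, bond orders sum to 4 (valence 4) → 0 H
  atom 6: C, bond orders sum to 4 (valence 4) → 0 H
  atom 7: O, bond orders sum to 2 (valence 2) → 0 H
  atom 8: N, bond orders sum to 1 (valence 3) → 2 H
  atom 9: C, bond orders sum to 4 (valence 4) → 0 H
  atom 10: C, bond orders sum to 3 (valence 4) → 1 H
  atom 11: N, bond orders sum to 2 (valence 3) → 1 H
  atom 12: O, bond orders sum to 2 (valence 2) → 0 H
  atom 13: C, bond orders sum to 1 (valence 4) → 3 H
Totals → C:7, H:9, N:3, O:3.

C7H9N3O3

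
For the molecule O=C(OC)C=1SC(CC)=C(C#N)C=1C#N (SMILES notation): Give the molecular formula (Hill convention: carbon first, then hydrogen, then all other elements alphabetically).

C10H8N2O2S

Walk through each heavy atom and fill implicit hydrogens from standard valence (C 4, N 3, O 2, S 2, halogen 1):
  atom 1: O, bond orders sum to 2 (valence 2) → 0 H
  atom 2: C, bond orders sum to 4 (valence 4) → 0 H
  atom 3: O, bond orders sum to 2 (valence 2) → 0 H
  atom 4: C, bond orders sum to 1 (valence 4) → 3 H
  atom 5: C, bond orders sum to 4 (valence 4) → 0 H
  atom 6: S, bond orders sum to 2 (valence 2) → 0 H
  atom 7: C, bond orders sum to 4 (valence 4) → 0 H
  atom 8: C, bond orders sum to 2 (valence 4) → 2 H
  atom 9: C, bond orders sum to 1 (valence 4) → 3 H
  atom 10: C, bond orders sum to 4 (valence 4) → 0 H
  atom 11: C, bond orders sum to 4 (valence 4) → 0 H
  atom 12: N, bond orders sum to 3 (valence 3) → 0 H
  atom 13: C, bond orders sum to 4 (valence 4) → 0 H
  atom 14: C, bond orders sum to 4 (valence 4) → 0 H
  atom 15: N, bond orders sum to 3 (valence 3) → 0 H
Totals → C:10, H:8, N:2, O:2, S:1.
In Hill order: C10H8N2O2S.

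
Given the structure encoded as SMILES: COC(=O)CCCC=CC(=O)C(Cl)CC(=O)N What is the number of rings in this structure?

0

In SMILES, each pair of matching ring-closure digits denotes one ring-closing bond; the number of such bonds equals the number of independent rings.
Ring-closure bonds here: 0.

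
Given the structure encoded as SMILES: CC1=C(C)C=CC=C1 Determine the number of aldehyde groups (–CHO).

Scan the SMILES for the aldehyde motif — none present.

0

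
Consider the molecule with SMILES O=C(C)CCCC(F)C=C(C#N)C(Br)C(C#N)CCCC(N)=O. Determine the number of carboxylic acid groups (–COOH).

0

Scan the SMILES for the carboxylic acid motif — none present.
Groups that are present: 1 alkene, 1 amide, 1 ketone, 2 nitrile.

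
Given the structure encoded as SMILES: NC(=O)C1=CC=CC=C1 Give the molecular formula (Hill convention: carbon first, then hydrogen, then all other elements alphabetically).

C7H7NO

Walk through each heavy atom and fill implicit hydrogens from standard valence (C 4, N 3, O 2, S 2, halogen 1):
  atom 1: N, bond orders sum to 1 (valence 3) → 2 H
  atom 2: C, bond orders sum to 4 (valence 4) → 0 H
  atom 3: O, bond orders sum to 2 (valence 2) → 0 H
  atom 4: C, bond orders sum to 4 (valence 4) → 0 H
  atom 5: C, bond orders sum to 3 (valence 4) → 1 H
  atom 6: C, bond orders sum to 3 (valence 4) → 1 H
  atom 7: C, bond orders sum to 3 (valence 4) → 1 H
  atom 8: C, bond orders sum to 3 (valence 4) → 1 H
  atom 9: C, bond orders sum to 3 (valence 4) → 1 H
Totals → C:7, H:7, N:1, O:1.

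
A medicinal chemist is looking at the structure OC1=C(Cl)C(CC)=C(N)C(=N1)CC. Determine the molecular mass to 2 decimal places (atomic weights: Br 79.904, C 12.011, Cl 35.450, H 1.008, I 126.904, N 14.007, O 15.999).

First, the molecular formula is C9H13ClN2O (counting implicit H from valence).
  C: 9 × 12.011 = 108.099
  Cl: 1 × 35.450 = 35.450
  H: 13 × 1.008 = 13.104
  N: 2 × 14.007 = 28.014
  O: 1 × 15.999 = 15.999
Sum: 9×12.011 + 1×35.450 + 13×1.008 + 2×14.007 + 1×15.999 = 200.666 → 200.67 g/mol.

200.67 g/mol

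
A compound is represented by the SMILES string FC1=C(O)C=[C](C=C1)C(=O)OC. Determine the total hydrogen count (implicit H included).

7

Walk through each heavy atom and fill implicit hydrogens from standard valence (C 4, N 3, O 2, S 2, halogen 1):
  atom 1: F (halogen, monovalent) → 0 H
  atom 2: C, bond orders sum to 4 (valence 4) → 0 H
  atom 3: C, bond orders sum to 4 (valence 4) → 0 H
  atom 4: O, bond orders sum to 1 (valence 2) → 1 H
  atom 5: C, bond orders sum to 3 (valence 4) → 1 H
  atom 6: C with explicit H count 0
  atom 7: C, bond orders sum to 3 (valence 4) → 1 H
  atom 8: C, bond orders sum to 3 (valence 4) → 1 H
  atom 9: C, bond orders sum to 4 (valence 4) → 0 H
  atom 10: O, bond orders sum to 2 (valence 2) → 0 H
  atom 11: O, bond orders sum to 2 (valence 2) → 0 H
  atom 12: C, bond orders sum to 1 (valence 4) → 3 H
Total hydrogens: 7.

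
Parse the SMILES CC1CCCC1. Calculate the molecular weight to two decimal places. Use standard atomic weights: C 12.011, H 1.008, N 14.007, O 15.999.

84.16 g/mol

First, the molecular formula is C6H12 (counting implicit H from valence).
  C: 6 × 12.011 = 72.066
  H: 12 × 1.008 = 12.096
Sum: 6×12.011 + 12×1.008 = 84.162 → 84.16 g/mol.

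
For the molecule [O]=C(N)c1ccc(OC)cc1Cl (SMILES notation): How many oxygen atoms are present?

2

Scan the SMILES for O atoms (remember two-letter symbols like Cl and Br are single atoms).
Oxygen count: 2.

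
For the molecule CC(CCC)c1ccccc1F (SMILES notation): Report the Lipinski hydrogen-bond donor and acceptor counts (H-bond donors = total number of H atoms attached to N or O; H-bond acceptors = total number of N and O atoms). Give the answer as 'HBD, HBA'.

0, 0

Donors: find every N or O and count the H atoms it carries.
  (no N or O atoms present)
Lipinski HBD = 0.
Acceptors: N atoms = 0, O atoms = 0 → HBA = 0.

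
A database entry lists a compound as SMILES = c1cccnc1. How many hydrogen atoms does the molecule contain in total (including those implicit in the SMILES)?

Walk through each heavy atom and fill implicit hydrogens from standard valence (C 4, N 3, O 2, S 2, halogen 1); for lowercase aromatic atoms, an aromatic c carries 1 H when it has two neighbours and 0 H with three, and aromatic n carries 0 H:
  atom 1: aromatic c, 2 neighbours → 1 H
  atom 2: aromatic c, 2 neighbours → 1 H
  atom 3: aromatic c, 2 neighbours → 1 H
  atom 4: aromatic c, 2 neighbours → 1 H
  atom 5: aromatic n, 2 neighbours → 0 H
  atom 6: aromatic c, 2 neighbours → 1 H
Total hydrogens: 5.

5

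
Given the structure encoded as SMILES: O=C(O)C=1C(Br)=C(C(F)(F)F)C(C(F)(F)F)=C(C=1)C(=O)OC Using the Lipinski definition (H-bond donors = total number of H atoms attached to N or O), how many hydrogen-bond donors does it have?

1

Donors: find every N or O and count the H atoms it carries.
  atom 1 (O): bond orders sum to 2 → 0 H
  atom 3 (O): bond orders sum to 1 → 1 H
  atom 20 (O): bond orders sum to 2 → 0 H
  atom 21 (O): bond orders sum to 2 → 0 H
Lipinski HBD = 1.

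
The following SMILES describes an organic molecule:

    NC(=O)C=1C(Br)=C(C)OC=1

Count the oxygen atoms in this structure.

Scan the SMILES for O atoms (remember two-letter symbols like Cl and Br are single atoms).
Oxygen count: 2.

2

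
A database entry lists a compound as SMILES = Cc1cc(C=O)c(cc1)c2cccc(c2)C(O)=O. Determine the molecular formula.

C15H12O3

Walk through each heavy atom and fill implicit hydrogens from standard valence (C 4, N 3, O 2, S 2, halogen 1); for lowercase aromatic atoms, an aromatic c carries 1 H when it has two neighbours and 0 H with three, and aromatic n carries 0 H:
  atom 1: C, bond orders sum to 1 (valence 4) → 3 H
  atom 2: aromatic c, 3 neighbours → 0 H
  atom 3: aromatic c, 2 neighbours → 1 H
  atom 4: aromatic c, 3 neighbours → 0 H
  atom 5: C, bond orders sum to 3 (valence 4) → 1 H
  atom 6: O, bond orders sum to 2 (valence 2) → 0 H
  atom 7: aromatic c, 3 neighbours → 0 H
  atom 8: aromatic c, 2 neighbours → 1 H
  atom 9: aromatic c, 2 neighbours → 1 H
  atom 10: aromatic c, 3 neighbours → 0 H
  atom 11: aromatic c, 2 neighbours → 1 H
  atom 12: aromatic c, 2 neighbours → 1 H
  atom 13: aromatic c, 2 neighbours → 1 H
  atom 14: aromatic c, 3 neighbours → 0 H
  atom 15: aromatic c, 2 neighbours → 1 H
  atom 16: C, bond orders sum to 4 (valence 4) → 0 H
  atom 17: O, bond orders sum to 1 (valence 2) → 1 H
  atom 18: O, bond orders sum to 2 (valence 2) → 0 H
Totals → C:15, H:12, O:3.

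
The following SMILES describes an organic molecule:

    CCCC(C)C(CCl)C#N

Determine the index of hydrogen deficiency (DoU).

2

Degree of unsaturation = (number of rings) + (number of π bonds).
Ring closures in the SMILES: 0.
π bonds: 1 triple bond (each 2 DoU) → 2 DoU from unsaturation.
Total DoU = 0 + 2 = 2.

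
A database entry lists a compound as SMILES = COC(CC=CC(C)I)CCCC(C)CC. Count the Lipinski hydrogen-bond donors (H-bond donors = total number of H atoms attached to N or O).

0

Donors: find every N or O and count the H atoms it carries.
  atom 2 (O): bond orders sum to 2 → 0 H
Lipinski HBD = 0.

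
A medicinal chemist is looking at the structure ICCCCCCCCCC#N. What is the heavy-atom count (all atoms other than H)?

Every atom symbol written in the SMILES (organic subset) is one heavy atom; implicit H are not written.
Heavy atoms by element → C:10, I:1, N:1.
Total: 12.

12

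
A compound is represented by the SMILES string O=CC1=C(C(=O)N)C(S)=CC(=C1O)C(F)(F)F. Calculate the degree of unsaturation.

6

Degree of unsaturation = (number of rings) + (number of π bonds).
Ring closures in the SMILES: 1.
π bonds: 5 double bonds (each 1 DoU) → 5 DoU from unsaturation.
Total DoU = 1 + 5 = 6.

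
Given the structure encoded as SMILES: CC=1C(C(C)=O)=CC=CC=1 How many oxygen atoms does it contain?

Scan the SMILES for O atoms (remember two-letter symbols like Cl and Br are single atoms).
Oxygen count: 1.

1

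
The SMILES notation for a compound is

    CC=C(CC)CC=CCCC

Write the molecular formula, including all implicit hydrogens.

Walk through each heavy atom and fill implicit hydrogens from standard valence (C 4, N 3, O 2, S 2, halogen 1):
  atom 1: C, bond orders sum to 1 (valence 4) → 3 H
  atom 2: C, bond orders sum to 3 (valence 4) → 1 H
  atom 3: C, bond orders sum to 4 (valence 4) → 0 H
  atom 4: C, bond orders sum to 2 (valence 4) → 2 H
  atom 5: C, bond orders sum to 1 (valence 4) → 3 H
  atom 6: C, bond orders sum to 2 (valence 4) → 2 H
  atom 7: C, bond orders sum to 3 (valence 4) → 1 H
  atom 8: C, bond orders sum to 3 (valence 4) → 1 H
  atom 9: C, bond orders sum to 2 (valence 4) → 2 H
  atom 10: C, bond orders sum to 2 (valence 4) → 2 H
  atom 11: C, bond orders sum to 1 (valence 4) → 3 H
Totals → C:11, H:20.

C11H20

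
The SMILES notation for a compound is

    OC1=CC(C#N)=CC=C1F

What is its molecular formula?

C7H4FNO

Walk through each heavy atom and fill implicit hydrogens from standard valence (C 4, N 3, O 2, S 2, halogen 1):
  atom 1: O, bond orders sum to 1 (valence 2) → 1 H
  atom 2: C, bond orders sum to 4 (valence 4) → 0 H
  atom 3: C, bond orders sum to 3 (valence 4) → 1 H
  atom 4: C, bond orders sum to 4 (valence 4) → 0 H
  atom 5: C, bond orders sum to 4 (valence 4) → 0 H
  atom 6: N, bond orders sum to 3 (valence 3) → 0 H
  atom 7: C, bond orders sum to 3 (valence 4) → 1 H
  atom 8: C, bond orders sum to 3 (valence 4) → 1 H
  atom 9: C, bond orders sum to 4 (valence 4) → 0 H
  atom 10: F (halogen, monovalent) → 0 H
Totals → C:7, H:4, F:1, N:1, O:1.
In Hill order: C7H4FNO.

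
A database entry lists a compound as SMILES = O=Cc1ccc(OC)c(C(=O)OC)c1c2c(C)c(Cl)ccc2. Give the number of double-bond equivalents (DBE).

10

Molecular formula: C17H15ClO4.
DoU = (2C + 2 + N − H − X) / 2, where X is the halogen count and O/S are ignored.
    = (2·17 + 2 + 0 − 15 − 1) / 2 = 20 / 2 = 10.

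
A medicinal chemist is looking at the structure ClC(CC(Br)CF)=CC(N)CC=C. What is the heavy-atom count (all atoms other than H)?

Every atom symbol written in the SMILES (organic subset) is one heavy atom; implicit H are not written.
Heavy atoms by element → Br:1, C:9, Cl:1, F:1, N:1.
Total: 13.

13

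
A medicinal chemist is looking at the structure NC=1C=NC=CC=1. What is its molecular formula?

Walk through each heavy atom and fill implicit hydrogens from standard valence (C 4, N 3, O 2, S 2, halogen 1):
  atom 1: N, bond orders sum to 1 (valence 3) → 2 H
  atom 2: C, bond orders sum to 4 (valence 4) → 0 H
  atom 3: C, bond orders sum to 3 (valence 4) → 1 H
  atom 4: N, bond orders sum to 3 (valence 3) → 0 H
  atom 5: C, bond orders sum to 3 (valence 4) → 1 H
  atom 6: C, bond orders sum to 3 (valence 4) → 1 H
  atom 7: C, bond orders sum to 3 (valence 4) → 1 H
Totals → C:5, H:6, N:2.

C5H6N2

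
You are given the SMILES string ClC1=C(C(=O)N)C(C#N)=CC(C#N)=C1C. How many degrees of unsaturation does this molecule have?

Molecular formula: C10H6ClN3O.
DoU = (2C + 2 + N − H − X) / 2, where X is the halogen count and O/S are ignored.
    = (2·10 + 2 + 3 − 6 − 1) / 2 = 18 / 2 = 9.

9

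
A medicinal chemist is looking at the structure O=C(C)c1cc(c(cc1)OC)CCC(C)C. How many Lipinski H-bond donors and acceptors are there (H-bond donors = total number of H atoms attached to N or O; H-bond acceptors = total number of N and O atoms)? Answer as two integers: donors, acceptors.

Donors: find every N or O and count the H atoms it carries.
  atom 1 (O): bond orders sum to 2 → 0 H
  atom 10 (O): bond orders sum to 2 → 0 H
Lipinski HBD = 0.
Acceptors: N atoms = 0, O atoms = 2 → HBA = 2.

0, 2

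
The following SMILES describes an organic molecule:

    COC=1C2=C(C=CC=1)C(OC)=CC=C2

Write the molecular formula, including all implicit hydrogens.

Walk through each heavy atom and fill implicit hydrogens from standard valence (C 4, N 3, O 2, S 2, halogen 1):
  atom 1: C, bond orders sum to 1 (valence 4) → 3 H
  atom 2: O, bond orders sum to 2 (valence 2) → 0 H
  atom 3: C, bond orders sum to 4 (valence 4) → 0 H
  atom 4: C, bond orders sum to 4 (valence 4) → 0 H
  atom 5: C, bond orders sum to 4 (valence 4) → 0 H
  atom 6: C, bond orders sum to 3 (valence 4) → 1 H
  atom 7: C, bond orders sum to 3 (valence 4) → 1 H
  atom 8: C, bond orders sum to 3 (valence 4) → 1 H
  atom 9: C, bond orders sum to 4 (valence 4) → 0 H
  atom 10: O, bond orders sum to 2 (valence 2) → 0 H
  atom 11: C, bond orders sum to 1 (valence 4) → 3 H
  atom 12: C, bond orders sum to 3 (valence 4) → 1 H
  atom 13: C, bond orders sum to 3 (valence 4) → 1 H
  atom 14: C, bond orders sum to 3 (valence 4) → 1 H
Totals → C:12, H:12, O:2.

C12H12O2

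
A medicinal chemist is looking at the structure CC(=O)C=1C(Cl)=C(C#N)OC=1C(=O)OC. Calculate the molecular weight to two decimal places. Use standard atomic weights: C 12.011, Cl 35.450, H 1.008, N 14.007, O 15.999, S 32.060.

227.60 g/mol

First, the molecular formula is C9H6ClNO4 (counting implicit H from valence).
  C: 9 × 12.011 = 108.099
  Cl: 1 × 35.450 = 35.450
  H: 6 × 1.008 = 6.048
  N: 1 × 14.007 = 14.007
  O: 4 × 15.999 = 63.996
Sum: 9×12.011 + 1×35.450 + 6×1.008 + 1×14.007 + 4×15.999 = 227.600 → 227.60 g/mol.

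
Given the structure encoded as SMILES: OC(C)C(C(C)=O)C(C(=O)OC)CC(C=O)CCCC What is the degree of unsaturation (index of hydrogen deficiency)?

3

Degree of unsaturation = (number of rings) + (number of π bonds).
Ring closures in the SMILES: 0.
π bonds: 3 double bonds (each 1 DoU) → 3 DoU from unsaturation.
Total DoU = 0 + 3 = 3.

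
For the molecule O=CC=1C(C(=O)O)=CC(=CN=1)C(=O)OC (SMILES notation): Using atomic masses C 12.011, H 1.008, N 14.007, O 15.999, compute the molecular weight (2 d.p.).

First, the molecular formula is C9H7NO5 (counting implicit H from valence).
  C: 9 × 12.011 = 108.099
  H: 7 × 1.008 = 7.056
  N: 1 × 14.007 = 14.007
  O: 5 × 15.999 = 79.995
Sum: 9×12.011 + 7×1.008 + 1×14.007 + 5×15.999 = 209.157 → 209.16 g/mol.

209.16 g/mol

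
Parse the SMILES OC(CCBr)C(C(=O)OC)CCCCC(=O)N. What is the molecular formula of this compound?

Walk through each heavy atom and fill implicit hydrogens from standard valence (C 4, N 3, O 2, S 2, halogen 1):
  atom 1: O, bond orders sum to 1 (valence 2) → 1 H
  atom 2: C, bond orders sum to 3 (valence 4) → 1 H
  atom 3: C, bond orders sum to 2 (valence 4) → 2 H
  atom 4: C, bond orders sum to 2 (valence 4) → 2 H
  atom 5: Br (halogen, monovalent) → 0 H
  atom 6: C, bond orders sum to 3 (valence 4) → 1 H
  atom 7: C, bond orders sum to 4 (valence 4) → 0 H
  atom 8: O, bond orders sum to 2 (valence 2) → 0 H
  atom 9: O, bond orders sum to 2 (valence 2) → 0 H
  atom 10: C, bond orders sum to 1 (valence 4) → 3 H
  atom 11: C, bond orders sum to 2 (valence 4) → 2 H
  atom 12: C, bond orders sum to 2 (valence 4) → 2 H
  atom 13: C, bond orders sum to 2 (valence 4) → 2 H
  atom 14: C, bond orders sum to 2 (valence 4) → 2 H
  atom 15: C, bond orders sum to 4 (valence 4) → 0 H
  atom 16: O, bond orders sum to 2 (valence 2) → 0 H
  atom 17: N, bond orders sum to 1 (valence 3) → 2 H
Totals → C:11, H:20, Br:1, N:1, O:4.

C11H20BrNO4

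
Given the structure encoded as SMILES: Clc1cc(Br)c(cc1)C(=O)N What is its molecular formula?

C7H5BrClNO

Walk through each heavy atom and fill implicit hydrogens from standard valence (C 4, N 3, O 2, S 2, halogen 1); for lowercase aromatic atoms, an aromatic c carries 1 H when it has two neighbours and 0 H with three, and aromatic n carries 0 H:
  atom 1: Cl (halogen, monovalent) → 0 H
  atom 2: aromatic c, 3 neighbours → 0 H
  atom 3: aromatic c, 2 neighbours → 1 H
  atom 4: aromatic c, 3 neighbours → 0 H
  atom 5: Br (halogen, monovalent) → 0 H
  atom 6: aromatic c, 3 neighbours → 0 H
  atom 7: aromatic c, 2 neighbours → 1 H
  atom 8: aromatic c, 2 neighbours → 1 H
  atom 9: C, bond orders sum to 4 (valence 4) → 0 H
  atom 10: O, bond orders sum to 2 (valence 2) → 0 H
  atom 11: N, bond orders sum to 1 (valence 3) → 2 H
Totals → C:7, H:5, Br:1, Cl:1, N:1, O:1.
In Hill order: C7H5BrClNO.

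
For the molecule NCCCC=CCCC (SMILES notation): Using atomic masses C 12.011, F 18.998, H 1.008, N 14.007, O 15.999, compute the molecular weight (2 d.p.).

127.23 g/mol

First, the molecular formula is C8H17N (counting implicit H from valence).
  C: 8 × 12.011 = 96.088
  H: 17 × 1.008 = 17.136
  N: 1 × 14.007 = 14.007
Sum: 8×12.011 + 17×1.008 + 1×14.007 = 127.231 → 127.23 g/mol.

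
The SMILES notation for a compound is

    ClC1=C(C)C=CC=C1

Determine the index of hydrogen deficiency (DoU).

Degree of unsaturation = (number of rings) + (number of π bonds).
Ring closures in the SMILES: 1.
π bonds: 3 double bonds (each 1 DoU) → 3 DoU from unsaturation.
Total DoU = 1 + 3 = 4.

4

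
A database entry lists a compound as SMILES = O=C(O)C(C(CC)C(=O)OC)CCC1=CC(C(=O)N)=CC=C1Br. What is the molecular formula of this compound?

C16H20BrNO5

Walk through each heavy atom and fill implicit hydrogens from standard valence (C 4, N 3, O 2, S 2, halogen 1):
  atom 1: O, bond orders sum to 2 (valence 2) → 0 H
  atom 2: C, bond orders sum to 4 (valence 4) → 0 H
  atom 3: O, bond orders sum to 1 (valence 2) → 1 H
  atom 4: C, bond orders sum to 3 (valence 4) → 1 H
  atom 5: C, bond orders sum to 3 (valence 4) → 1 H
  atom 6: C, bond orders sum to 2 (valence 4) → 2 H
  atom 7: C, bond orders sum to 1 (valence 4) → 3 H
  atom 8: C, bond orders sum to 4 (valence 4) → 0 H
  atom 9: O, bond orders sum to 2 (valence 2) → 0 H
  atom 10: O, bond orders sum to 2 (valence 2) → 0 H
  atom 11: C, bond orders sum to 1 (valence 4) → 3 H
  atom 12: C, bond orders sum to 2 (valence 4) → 2 H
  atom 13: C, bond orders sum to 2 (valence 4) → 2 H
  atom 14: C, bond orders sum to 4 (valence 4) → 0 H
  atom 15: C, bond orders sum to 3 (valence 4) → 1 H
  atom 16: C, bond orders sum to 4 (valence 4) → 0 H
  atom 17: C, bond orders sum to 4 (valence 4) → 0 H
  atom 18: O, bond orders sum to 2 (valence 2) → 0 H
  atom 19: N, bond orders sum to 1 (valence 3) → 2 H
  atom 20: C, bond orders sum to 3 (valence 4) → 1 H
  atom 21: C, bond orders sum to 3 (valence 4) → 1 H
  atom 22: C, bond orders sum to 4 (valence 4) → 0 H
  atom 23: Br (halogen, monovalent) → 0 H
Totals → C:16, H:20, Br:1, N:1, O:5.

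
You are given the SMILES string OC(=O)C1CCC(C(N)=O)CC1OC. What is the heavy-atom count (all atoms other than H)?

14

Every atom symbol written in the SMILES (organic subset) is one heavy atom; implicit H are not written.
Heavy atoms by element → C:9, N:1, O:4.
Total: 14.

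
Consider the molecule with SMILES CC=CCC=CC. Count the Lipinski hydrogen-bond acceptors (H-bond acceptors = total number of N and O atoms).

N atoms: 0; O atoms: 0.
Lipinski HBA = 0 + 0 = 0.

0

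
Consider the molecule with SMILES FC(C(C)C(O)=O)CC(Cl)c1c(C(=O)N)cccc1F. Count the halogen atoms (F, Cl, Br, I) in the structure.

Halogen atoms appear at heavy-atom positions 1, 10, 20 (1×Cl, 2×F).
Other groups present: 1 amide, 1 carboxylic acid.
Halogen count: 3.

3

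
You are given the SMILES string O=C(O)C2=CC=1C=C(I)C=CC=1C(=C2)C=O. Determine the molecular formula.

Walk through each heavy atom and fill implicit hydrogens from standard valence (C 4, N 3, O 2, S 2, halogen 1):
  atom 1: O, bond orders sum to 2 (valence 2) → 0 H
  atom 2: C, bond orders sum to 4 (valence 4) → 0 H
  atom 3: O, bond orders sum to 1 (valence 2) → 1 H
  atom 4: C, bond orders sum to 4 (valence 4) → 0 H
  atom 5: C, bond orders sum to 3 (valence 4) → 1 H
  atom 6: C, bond orders sum to 4 (valence 4) → 0 H
  atom 7: C, bond orders sum to 3 (valence 4) → 1 H
  atom 8: C, bond orders sum to 4 (valence 4) → 0 H
  atom 9: I (halogen, monovalent) → 0 H
  atom 10: C, bond orders sum to 3 (valence 4) → 1 H
  atom 11: C, bond orders sum to 3 (valence 4) → 1 H
  atom 12: C, bond orders sum to 4 (valence 4) → 0 H
  atom 13: C, bond orders sum to 4 (valence 4) → 0 H
  atom 14: C, bond orders sum to 3 (valence 4) → 1 H
  atom 15: C, bond orders sum to 3 (valence 4) → 1 H
  atom 16: O, bond orders sum to 2 (valence 2) → 0 H
Totals → C:12, H:7, I:1, O:3.
In Hill order: C12H7IO3.

C12H7IO3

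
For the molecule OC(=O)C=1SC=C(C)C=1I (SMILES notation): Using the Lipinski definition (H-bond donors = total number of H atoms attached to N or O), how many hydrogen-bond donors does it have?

1

Donors: find every N or O and count the H atoms it carries.
  atom 1 (O): bond orders sum to 1 → 1 H
  atom 3 (O): bond orders sum to 2 → 0 H
Lipinski HBD = 1.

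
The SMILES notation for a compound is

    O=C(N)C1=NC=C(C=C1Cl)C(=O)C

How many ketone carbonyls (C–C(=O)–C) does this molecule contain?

The ketone motif appears at heavy-atom position 11 in the SMILES.
Other groups present: 1 amide.
Ketone count: 1.

1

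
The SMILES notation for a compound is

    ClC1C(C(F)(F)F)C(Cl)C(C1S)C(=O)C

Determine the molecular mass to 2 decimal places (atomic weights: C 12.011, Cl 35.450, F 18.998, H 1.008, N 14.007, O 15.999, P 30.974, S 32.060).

First, the molecular formula is C8H9Cl2F3OS (counting implicit H from valence).
  C: 8 × 12.011 = 96.088
  Cl: 2 × 35.450 = 70.900
  F: 3 × 18.998 = 56.994
  H: 9 × 1.008 = 9.072
  O: 1 × 15.999 = 15.999
  S: 1 × 32.060 = 32.060
Sum: 8×12.011 + 2×35.450 + 3×18.998 + 9×1.008 + 1×15.999 + 1×32.060 = 281.113 → 281.11 g/mol.

281.11 g/mol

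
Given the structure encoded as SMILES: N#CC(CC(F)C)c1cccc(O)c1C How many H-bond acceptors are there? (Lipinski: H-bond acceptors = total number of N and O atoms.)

N atoms: 1; O atoms: 1.
Lipinski HBA = 1 + 1 = 2.

2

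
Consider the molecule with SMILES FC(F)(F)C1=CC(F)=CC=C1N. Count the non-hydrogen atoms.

12

Every atom symbol written in the SMILES (organic subset) is one heavy atom; implicit H are not written.
Heavy atoms by element → C:7, F:4, N:1.
Total: 12.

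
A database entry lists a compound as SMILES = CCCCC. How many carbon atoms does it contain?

Count every carbon token in the SMILES (each C, including those in ring-closure positions and inside branches).
Carbon count: 5.

5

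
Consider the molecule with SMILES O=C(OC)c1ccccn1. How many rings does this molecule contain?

In SMILES, each pair of matching ring-closure digits denotes one ring-closing bond; the number of such bonds equals the number of independent rings.
Ring-closure bonds here: 1.

1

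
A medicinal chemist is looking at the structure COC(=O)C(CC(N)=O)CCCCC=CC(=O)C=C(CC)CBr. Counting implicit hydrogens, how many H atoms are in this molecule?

26

Walk through each heavy atom and fill implicit hydrogens from standard valence (C 4, N 3, O 2, S 2, halogen 1):
  atom 1: C, bond orders sum to 1 (valence 4) → 3 H
  atom 2: O, bond orders sum to 2 (valence 2) → 0 H
  atom 3: C, bond orders sum to 4 (valence 4) → 0 H
  atom 4: O, bond orders sum to 2 (valence 2) → 0 H
  atom 5: C, bond orders sum to 3 (valence 4) → 1 H
  atom 6: C, bond orders sum to 2 (valence 4) → 2 H
  atom 7: C, bond orders sum to 4 (valence 4) → 0 H
  atom 8: N, bond orders sum to 1 (valence 3) → 2 H
  atom 9: O, bond orders sum to 2 (valence 2) → 0 H
  atom 10: C, bond orders sum to 2 (valence 4) → 2 H
  atom 11: C, bond orders sum to 2 (valence 4) → 2 H
  atom 12: C, bond orders sum to 2 (valence 4) → 2 H
  atom 13: C, bond orders sum to 2 (valence 4) → 2 H
  atom 14: C, bond orders sum to 3 (valence 4) → 1 H
  atom 15: C, bond orders sum to 3 (valence 4) → 1 H
  atom 16: C, bond orders sum to 4 (valence 4) → 0 H
  atom 17: O, bond orders sum to 2 (valence 2) → 0 H
  atom 18: C, bond orders sum to 3 (valence 4) → 1 H
  atom 19: C, bond orders sum to 4 (valence 4) → 0 H
  atom 20: C, bond orders sum to 2 (valence 4) → 2 H
  atom 21: C, bond orders sum to 1 (valence 4) → 3 H
  atom 22: C, bond orders sum to 2 (valence 4) → 2 H
  atom 23: Br (halogen, monovalent) → 0 H
Total hydrogens: 26.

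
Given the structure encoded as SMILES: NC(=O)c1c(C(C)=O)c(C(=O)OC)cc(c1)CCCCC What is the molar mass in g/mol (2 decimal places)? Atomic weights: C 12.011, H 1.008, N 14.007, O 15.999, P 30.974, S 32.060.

291.35 g/mol

First, the molecular formula is C16H21NO4 (counting implicit H from valence).
  C: 16 × 12.011 = 192.176
  H: 21 × 1.008 = 21.168
  N: 1 × 14.007 = 14.007
  O: 4 × 15.999 = 63.996
Sum: 16×12.011 + 21×1.008 + 1×14.007 + 4×15.999 = 291.347 → 291.35 g/mol.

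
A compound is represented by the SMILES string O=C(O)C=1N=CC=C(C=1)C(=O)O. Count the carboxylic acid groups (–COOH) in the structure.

2

The carboxylic acid motif appears at heavy-atom positions 2, 10 in the SMILES.
Carboxylic acid count: 2.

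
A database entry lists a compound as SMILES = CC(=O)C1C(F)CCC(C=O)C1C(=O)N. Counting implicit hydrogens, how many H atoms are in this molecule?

14

Walk through each heavy atom and fill implicit hydrogens from standard valence (C 4, N 3, O 2, S 2, halogen 1):
  atom 1: C, bond orders sum to 1 (valence 4) → 3 H
  atom 2: C, bond orders sum to 4 (valence 4) → 0 H
  atom 3: O, bond orders sum to 2 (valence 2) → 0 H
  atom 4: C, bond orders sum to 3 (valence 4) → 1 H
  atom 5: C, bond orders sum to 3 (valence 4) → 1 H
  atom 6: F (halogen, monovalent) → 0 H
  atom 7: C, bond orders sum to 2 (valence 4) → 2 H
  atom 8: C, bond orders sum to 2 (valence 4) → 2 H
  atom 9: C, bond orders sum to 3 (valence 4) → 1 H
  atom 10: C, bond orders sum to 3 (valence 4) → 1 H
  atom 11: O, bond orders sum to 2 (valence 2) → 0 H
  atom 12: C, bond orders sum to 3 (valence 4) → 1 H
  atom 13: C, bond orders sum to 4 (valence 4) → 0 H
  atom 14: O, bond orders sum to 2 (valence 2) → 0 H
  atom 15: N, bond orders sum to 1 (valence 3) → 2 H
Total hydrogens: 14.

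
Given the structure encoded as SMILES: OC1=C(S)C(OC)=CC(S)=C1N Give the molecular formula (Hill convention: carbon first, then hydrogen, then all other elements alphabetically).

Walk through each heavy atom and fill implicit hydrogens from standard valence (C 4, N 3, O 2, S 2, halogen 1):
  atom 1: O, bond orders sum to 1 (valence 2) → 1 H
  atom 2: C, bond orders sum to 4 (valence 4) → 0 H
  atom 3: C, bond orders sum to 4 (valence 4) → 0 H
  atom 4: S, bond orders sum to 1 (valence 2) → 1 H
  atom 5: C, bond orders sum to 4 (valence 4) → 0 H
  atom 6: O, bond orders sum to 2 (valence 2) → 0 H
  atom 7: C, bond orders sum to 1 (valence 4) → 3 H
  atom 8: C, bond orders sum to 3 (valence 4) → 1 H
  atom 9: C, bond orders sum to 4 (valence 4) → 0 H
  atom 10: S, bond orders sum to 1 (valence 2) → 1 H
  atom 11: C, bond orders sum to 4 (valence 4) → 0 H
  atom 12: N, bond orders sum to 1 (valence 3) → 2 H
Totals → C:7, H:9, N:1, O:2, S:2.

C7H9NO2S2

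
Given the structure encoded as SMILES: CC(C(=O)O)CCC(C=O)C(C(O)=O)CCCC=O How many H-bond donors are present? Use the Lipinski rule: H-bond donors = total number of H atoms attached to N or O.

Donors: find every N or O and count the H atoms it carries.
  atom 4 (O): bond orders sum to 2 → 0 H
  atom 5 (O): bond orders sum to 1 → 1 H
  atom 10 (O): bond orders sum to 2 → 0 H
  atom 13 (O): bond orders sum to 1 → 1 H
  atom 14 (O): bond orders sum to 2 → 0 H
  atom 19 (O): bond orders sum to 2 → 0 H
Lipinski HBD = 2.

2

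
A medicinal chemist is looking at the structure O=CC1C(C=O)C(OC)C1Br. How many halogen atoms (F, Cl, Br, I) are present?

Halogen atoms appear at heavy-atom position 11 (1×Br).
Other groups present: 2 aldehyde, 1 ether.
Halogen count: 1.

1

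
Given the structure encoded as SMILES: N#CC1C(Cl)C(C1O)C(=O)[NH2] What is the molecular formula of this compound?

Walk through each heavy atom and fill implicit hydrogens from standard valence (C 4, N 3, O 2, S 2, halogen 1):
  atom 1: N, bond orders sum to 3 (valence 3) → 0 H
  atom 2: C, bond orders sum to 4 (valence 4) → 0 H
  atom 3: C, bond orders sum to 3 (valence 4) → 1 H
  atom 4: C, bond orders sum to 3 (valence 4) → 1 H
  atom 5: Cl (halogen, monovalent) → 0 H
  atom 6: C, bond orders sum to 3 (valence 4) → 1 H
  atom 7: C, bond orders sum to 3 (valence 4) → 1 H
  atom 8: O, bond orders sum to 1 (valence 2) → 1 H
  atom 9: C, bond orders sum to 4 (valence 4) → 0 H
  atom 10: O, bond orders sum to 2 (valence 2) → 0 H
  atom 11: N with explicit H count 2
Totals → C:6, H:7, Cl:1, N:2, O:2.

C6H7ClN2O2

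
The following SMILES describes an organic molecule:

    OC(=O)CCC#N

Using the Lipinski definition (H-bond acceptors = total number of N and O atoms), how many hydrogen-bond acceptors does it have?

N atoms: 1; O atoms: 2.
Lipinski HBA = 1 + 2 = 3.

3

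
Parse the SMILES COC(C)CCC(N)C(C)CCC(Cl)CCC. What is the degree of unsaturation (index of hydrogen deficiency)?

0

Degree of unsaturation = (number of rings) + (number of π bonds).
Ring closures in the SMILES: 0.
π bonds: none → 0 DoU from unsaturation.
Total DoU = 0 + 0 = 0.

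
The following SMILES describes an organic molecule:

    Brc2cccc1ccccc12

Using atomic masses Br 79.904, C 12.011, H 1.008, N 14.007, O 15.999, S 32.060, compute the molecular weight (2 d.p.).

First, the molecular formula is C10H7Br (counting implicit H from valence).
  Br: 1 × 79.904 = 79.904
  C: 10 × 12.011 = 120.110
  H: 7 × 1.008 = 7.056
Sum: 1×79.904 + 10×12.011 + 7×1.008 = 207.070 → 207.07 g/mol.

207.07 g/mol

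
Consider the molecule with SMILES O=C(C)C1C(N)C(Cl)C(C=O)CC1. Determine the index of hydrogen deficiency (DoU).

Degree of unsaturation = (number of rings) + (number of π bonds).
Ring closures in the SMILES: 1.
π bonds: 2 double bonds (each 1 DoU) → 2 DoU from unsaturation.
Total DoU = 1 + 2 = 3.

3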